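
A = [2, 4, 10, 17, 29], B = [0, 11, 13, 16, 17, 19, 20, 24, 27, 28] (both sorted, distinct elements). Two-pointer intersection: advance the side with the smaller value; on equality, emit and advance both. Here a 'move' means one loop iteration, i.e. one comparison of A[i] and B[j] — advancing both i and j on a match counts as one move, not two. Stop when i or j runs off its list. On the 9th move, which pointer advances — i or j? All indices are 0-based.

j

[i=0,j=0] 2>0 → j++
[i=0,j=1] 2<11 → i++
[i=1,j=1] 4<11 → i++
[i=2,j=1] 10<11 → i++
[i=3,j=1] 17>11 → j++
[i=3,j=2] 17>13 → j++
[i=3,j=3] 17>16 → j++
[i=3,j=4] 17==17 emit → i++,j++
[i=4,j=5] 29>19 → j++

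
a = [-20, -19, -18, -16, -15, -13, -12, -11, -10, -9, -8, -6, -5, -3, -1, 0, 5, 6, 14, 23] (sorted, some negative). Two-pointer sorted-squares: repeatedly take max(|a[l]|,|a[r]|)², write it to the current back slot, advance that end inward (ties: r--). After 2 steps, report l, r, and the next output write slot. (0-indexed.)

[0,19] |-20|<=|23| out[19]=529 → r--
[0,18] |-20|>|14| out[18]=400 → l++

l=1, r=18, next write slot=17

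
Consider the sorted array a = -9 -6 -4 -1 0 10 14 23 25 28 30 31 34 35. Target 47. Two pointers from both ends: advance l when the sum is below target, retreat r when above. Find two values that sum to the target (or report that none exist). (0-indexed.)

l=0 r=13: -9+35=26 <47, l++
l=1 r=13: -6+35=29 <47, l++
l=2 r=13: -4+35=31 <47, l++
l=3 r=13: -1+35=34 <47, l++
l=4 r=13: 0+35=35 <47, l++
l=5 r=13: 10+35=45 <47, l++
l=6 r=13: 14+35=49 >47, r--
l=6 r=12: 14+34=48 >47, r--
l=6 r=11: 14+31=45 <47, l++
l=7 r=11: 23+31=54 >47, r--
l=7 r=10: 23+30=53 >47, r--
l=7 r=9: 23+28=51 >47, r--
l=7 r=8: 23+25=48 >47, r--

no pair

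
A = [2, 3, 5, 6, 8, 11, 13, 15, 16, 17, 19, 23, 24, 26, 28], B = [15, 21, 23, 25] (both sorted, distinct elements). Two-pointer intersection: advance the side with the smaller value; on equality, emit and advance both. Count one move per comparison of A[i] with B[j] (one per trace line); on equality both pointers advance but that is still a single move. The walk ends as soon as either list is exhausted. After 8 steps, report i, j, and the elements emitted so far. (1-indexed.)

i=9, j=2, emitted=[15]

[i=1,j=1] 2<15 → i++
[i=2,j=1] 3<15 → i++
[i=3,j=1] 5<15 → i++
[i=4,j=1] 6<15 → i++
[i=5,j=1] 8<15 → i++
[i=6,j=1] 11<15 → i++
[i=7,j=1] 13<15 → i++
[i=8,j=1] 15==15 emit → i++,j++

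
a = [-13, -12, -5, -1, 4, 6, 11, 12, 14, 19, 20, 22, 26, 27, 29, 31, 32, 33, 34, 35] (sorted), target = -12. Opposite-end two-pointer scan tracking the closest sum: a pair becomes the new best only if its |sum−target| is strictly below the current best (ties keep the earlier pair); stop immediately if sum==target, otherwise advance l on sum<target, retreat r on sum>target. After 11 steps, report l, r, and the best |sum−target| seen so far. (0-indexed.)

l=0, r=8, best |Δ|=18

[0,19] -13+35=22 d=34 * → r--
[0,18] -13+34=21 d=33 * → r--
[0,17] -13+33=20 d=32 * → r--
[0,16] -13+32=19 d=31 * → r--
[0,15] -13+31=18 d=30 * → r--
[0,14] -13+29=16 d=28 * → r--
[0,13] -13+27=14 d=26 * → r--
[0,12] -13+26=13 d=25 * → r--
[0,11] -13+22=9 d=21 * → r--
[0,10] -13+20=7 d=19 * → r--
[0,9] -13+19=6 d=18 * → r--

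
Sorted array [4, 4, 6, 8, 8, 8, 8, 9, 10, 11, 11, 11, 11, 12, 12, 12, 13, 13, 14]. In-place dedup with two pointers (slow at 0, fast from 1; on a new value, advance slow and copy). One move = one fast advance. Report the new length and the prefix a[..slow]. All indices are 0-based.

length 9; prefix = [4, 6, 8, 9, 10, 11, 12, 13, 14]

slow=0 fast=1: a[fast]=4=a[slow] dup, fast++
slow=0 fast=2: a[fast]=6≠a[slow]=4 write a[1]=6, slow++,fast++
slow=1 fast=3: a[fast]=8≠a[slow]=6 write a[2]=8, slow++,fast++
slow=2 fast=4: a[fast]=8=a[slow] dup, fast++
slow=2 fast=5: a[fast]=8=a[slow] dup, fast++
slow=2 fast=6: a[fast]=8=a[slow] dup, fast++
slow=2 fast=7: a[fast]=9≠a[slow]=8 write a[3]=9, slow++,fast++
slow=3 fast=8: a[fast]=10≠a[slow]=9 write a[4]=10, slow++,fast++
slow=4 fast=9: a[fast]=11≠a[slow]=10 write a[5]=11, slow++,fast++
slow=5 fast=10: a[fast]=11=a[slow] dup, fast++
slow=5 fast=11: a[fast]=11=a[slow] dup, fast++
slow=5 fast=12: a[fast]=11=a[slow] dup, fast++
slow=5 fast=13: a[fast]=12≠a[slow]=11 write a[6]=12, slow++,fast++
slow=6 fast=14: a[fast]=12=a[slow] dup, fast++
slow=6 fast=15: a[fast]=12=a[slow] dup, fast++
slow=6 fast=16: a[fast]=13≠a[slow]=12 write a[7]=13, slow++,fast++
slow=7 fast=17: a[fast]=13=a[slow] dup, fast++
slow=7 fast=18: a[fast]=14≠a[slow]=13 write a[8]=14, slow++,fast++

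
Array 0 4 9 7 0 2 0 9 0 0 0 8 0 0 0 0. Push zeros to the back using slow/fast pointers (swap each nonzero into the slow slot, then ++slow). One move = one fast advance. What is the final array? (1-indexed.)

[4, 9, 7, 2, 9, 8, 0, 0, 0, 0, 0, 0, 0, 0, 0, 0]

slow=1 fast=1: a[fast]=0, fast++
slow=1 fast=2: a[fast]=4≠0 swap→a[1]=4, slow++,fast++
slow=2 fast=3: a[fast]=9≠0 swap→a[2]=9, slow++,fast++
slow=3 fast=4: a[fast]=7≠0 swap→a[3]=7, slow++,fast++
slow=4 fast=5: a[fast]=0, fast++
slow=4 fast=6: a[fast]=2≠0 swap→a[4]=2, slow++,fast++
slow=5 fast=7: a[fast]=0, fast++
slow=5 fast=8: a[fast]=9≠0 swap→a[5]=9, slow++,fast++
slow=6 fast=9: a[fast]=0, fast++
slow=6 fast=10: a[fast]=0, fast++
slow=6 fast=11: a[fast]=0, fast++
slow=6 fast=12: a[fast]=8≠0 swap→a[6]=8, slow++,fast++
slow=7 fast=13: a[fast]=0, fast++
slow=7 fast=14: a[fast]=0, fast++
slow=7 fast=15: a[fast]=0, fast++
slow=7 fast=16: a[fast]=0, fast++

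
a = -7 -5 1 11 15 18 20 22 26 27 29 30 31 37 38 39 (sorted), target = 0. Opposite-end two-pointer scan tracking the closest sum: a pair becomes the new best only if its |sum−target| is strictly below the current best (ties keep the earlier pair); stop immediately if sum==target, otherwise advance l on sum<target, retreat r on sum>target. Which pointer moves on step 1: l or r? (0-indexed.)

r

[0,15] -7+39=32 d=32 * → r--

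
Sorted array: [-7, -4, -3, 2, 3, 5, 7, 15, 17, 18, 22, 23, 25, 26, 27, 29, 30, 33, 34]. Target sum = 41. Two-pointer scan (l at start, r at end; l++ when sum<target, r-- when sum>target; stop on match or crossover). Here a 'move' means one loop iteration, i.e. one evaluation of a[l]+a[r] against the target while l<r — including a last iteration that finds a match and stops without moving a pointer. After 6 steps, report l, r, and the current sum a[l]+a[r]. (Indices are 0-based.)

[0,18] -7+34=27 <41 → l++
[1,18] -4+34=30 <41 → l++
[2,18] -3+34=31 <41 → l++
[3,18] 2+34=36 <41 → l++
[4,18] 3+34=37 <41 → l++
[5,18] 5+34=39 <41 → l++

l=6, r=18, sum=41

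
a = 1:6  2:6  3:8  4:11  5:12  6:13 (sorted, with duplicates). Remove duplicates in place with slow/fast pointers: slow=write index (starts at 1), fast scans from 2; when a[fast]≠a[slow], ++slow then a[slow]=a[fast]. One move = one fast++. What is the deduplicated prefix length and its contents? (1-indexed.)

slow=1 fast=2: a[fast]=6=a[slow] dup, fast++
slow=1 fast=3: a[fast]=8≠a[slow]=6 write a[2]=8, slow++,fast++
slow=2 fast=4: a[fast]=11≠a[slow]=8 write a[3]=11, slow++,fast++
slow=3 fast=5: a[fast]=12≠a[slow]=11 write a[4]=12, slow++,fast++
slow=4 fast=6: a[fast]=13≠a[slow]=12 write a[5]=13, slow++,fast++

length 5; prefix = [6, 8, 11, 12, 13]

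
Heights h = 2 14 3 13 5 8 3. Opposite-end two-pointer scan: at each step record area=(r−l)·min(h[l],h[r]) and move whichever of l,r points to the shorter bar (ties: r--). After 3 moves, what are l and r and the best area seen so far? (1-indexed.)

l=1 r=7: min(2,3)*6=12 best=12 *, l++
l=2 r=7: min(14,3)*5=15 best=15 *, r--
l=2 r=6: min(14,8)*4=32 best=32 *, r--

l=2, r=5, best area=32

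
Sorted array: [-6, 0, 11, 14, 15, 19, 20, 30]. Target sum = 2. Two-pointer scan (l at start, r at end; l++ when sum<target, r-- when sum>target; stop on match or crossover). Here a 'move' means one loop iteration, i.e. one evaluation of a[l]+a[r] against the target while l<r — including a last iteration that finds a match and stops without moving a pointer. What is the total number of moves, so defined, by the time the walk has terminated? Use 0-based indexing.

7 moves

[0,7] -6+30=24 >2 → r--
[0,6] -6+20=14 >2 → r--
[0,5] -6+19=13 >2 → r--
[0,4] -6+15=9 >2 → r--
[0,3] -6+14=8 >2 → r--
[0,2] -6+11=5 >2 → r--
[0,1] -6+0=-6 <2 → l++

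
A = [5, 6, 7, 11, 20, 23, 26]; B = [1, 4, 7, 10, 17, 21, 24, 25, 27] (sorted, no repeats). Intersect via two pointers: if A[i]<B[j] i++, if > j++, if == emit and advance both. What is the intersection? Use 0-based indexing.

i=0 j=0: 5>1, j++
i=0 j=1: 5>4, j++
i=0 j=2: 5<7, i++
i=1 j=2: 6<7, i++
i=2 j=2: 7==7 emit, i++,j++
i=3 j=3: 11>10, j++
i=3 j=4: 11<17, i++
i=4 j=4: 20>17, j++
i=4 j=5: 20<21, i++
i=5 j=5: 23>21, j++
i=5 j=6: 23<24, i++
i=6 j=6: 26>24, j++
i=6 j=7: 26>25, j++
i=6 j=8: 26<27, i++

intersection = [7]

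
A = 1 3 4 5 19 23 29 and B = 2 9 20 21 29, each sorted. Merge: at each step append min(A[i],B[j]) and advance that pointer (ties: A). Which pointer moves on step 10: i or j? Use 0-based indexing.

i

[i=0,j=0] A[i]=1<=B[j]=2 take 1 → i++
[i=1,j=0] A[i]=3>B[j]=2 take 2 → j++
[i=1,j=1] A[i]=3<=B[j]=9 take 3 → i++
[i=2,j=1] A[i]=4<=B[j]=9 take 4 → i++
[i=3,j=1] A[i]=5<=B[j]=9 take 5 → i++
[i=4,j=1] A[i]=19>B[j]=9 take 9 → j++
[i=4,j=2] A[i]=19<=B[j]=20 take 19 → i++
[i=5,j=2] A[i]=23>B[j]=20 take 20 → j++
[i=5,j=3] A[i]=23>B[j]=21 take 21 → j++
[i=5,j=4] A[i]=23<=B[j]=29 take 23 → i++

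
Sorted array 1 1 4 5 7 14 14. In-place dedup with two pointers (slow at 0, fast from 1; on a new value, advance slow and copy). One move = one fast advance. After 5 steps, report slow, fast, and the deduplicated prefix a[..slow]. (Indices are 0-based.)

(s=0,f=1) a[fast]=1=a[slow] dup → fast++
(s=0,f=2) a[fast]=4≠a[slow]=1 write a[1]=4 → slow++,fast++
(s=1,f=3) a[fast]=5≠a[slow]=4 write a[2]=5 → slow++,fast++
(s=2,f=4) a[fast]=7≠a[slow]=5 write a[3]=7 → slow++,fast++
(s=3,f=5) a[fast]=14≠a[slow]=7 write a[4]=14 → slow++,fast++

slow=4, fast=6, prefix=[1, 4, 5, 7, 14]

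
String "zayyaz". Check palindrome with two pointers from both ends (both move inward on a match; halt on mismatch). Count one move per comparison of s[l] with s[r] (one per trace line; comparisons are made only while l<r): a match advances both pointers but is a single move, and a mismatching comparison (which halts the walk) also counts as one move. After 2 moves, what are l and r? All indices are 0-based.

l=2, r=3

[0,5] 'z'=='z' → l++,r--
[1,4] 'a'=='a' → l++,r--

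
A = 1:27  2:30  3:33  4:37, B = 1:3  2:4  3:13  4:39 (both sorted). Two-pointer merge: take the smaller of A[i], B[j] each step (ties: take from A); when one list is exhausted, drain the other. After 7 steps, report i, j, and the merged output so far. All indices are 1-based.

[i=1,j=1] A[i]=27>B[j]=3 take 3 → j++
[i=1,j=2] A[i]=27>B[j]=4 take 4 → j++
[i=1,j=3] A[i]=27>B[j]=13 take 13 → j++
[i=1,j=4] A[i]=27<=B[j]=39 take 27 → i++
[i=2,j=4] A[i]=30<=B[j]=39 take 30 → i++
[i=3,j=4] A[i]=33<=B[j]=39 take 33 → i++
[i=4,j=4] A[i]=37<=B[j]=39 take 37 → i++

i=5, j=4, merged so far=[3, 4, 13, 27, 30, 33, 37]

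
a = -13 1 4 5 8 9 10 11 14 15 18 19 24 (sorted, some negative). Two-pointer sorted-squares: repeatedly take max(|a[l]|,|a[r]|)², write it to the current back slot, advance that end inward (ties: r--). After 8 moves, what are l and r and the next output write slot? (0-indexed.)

l=1, r=5, next write slot=4

[0,12] |-13|<=|24| out[12]=576 → r--
[0,11] |-13|<=|19| out[11]=361 → r--
[0,10] |-13|<=|18| out[10]=324 → r--
[0,9] |-13|<=|15| out[9]=225 → r--
[0,8] |-13|<=|14| out[8]=196 → r--
[0,7] |-13|>|11| out[7]=169 → l++
[1,7] |1|<=|11| out[6]=121 → r--
[1,6] |1|<=|10| out[5]=100 → r--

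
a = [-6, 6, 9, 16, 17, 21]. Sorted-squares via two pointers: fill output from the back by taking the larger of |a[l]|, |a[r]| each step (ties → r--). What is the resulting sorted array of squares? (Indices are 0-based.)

[0,5] |-6|<=|21| out[5]=441 → r--
[0,4] |-6|<=|17| out[4]=289 → r--
[0,3] |-6|<=|16| out[3]=256 → r--
[0,2] |-6|<=|9| out[2]=81 → r--
[0,1] |-6|<=|6| out[1]=36 → r--
[0,0] |-6|<=|-6| out[0]=36 → r--

[36, 36, 81, 256, 289, 441]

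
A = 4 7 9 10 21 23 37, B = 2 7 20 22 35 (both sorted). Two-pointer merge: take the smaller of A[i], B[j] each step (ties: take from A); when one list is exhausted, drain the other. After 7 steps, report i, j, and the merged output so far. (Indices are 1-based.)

[i=1,j=1] A[i]=4>B[j]=2 take 2 → j++
[i=1,j=2] A[i]=4<=B[j]=7 take 4 → i++
[i=2,j=2] A[i]=7<=B[j]=7 take 7 → i++
[i=3,j=2] A[i]=9>B[j]=7 take 7 → j++
[i=3,j=3] A[i]=9<=B[j]=20 take 9 → i++
[i=4,j=3] A[i]=10<=B[j]=20 take 10 → i++
[i=5,j=3] A[i]=21>B[j]=20 take 20 → j++

i=5, j=4, merged so far=[2, 4, 7, 7, 9, 10, 20]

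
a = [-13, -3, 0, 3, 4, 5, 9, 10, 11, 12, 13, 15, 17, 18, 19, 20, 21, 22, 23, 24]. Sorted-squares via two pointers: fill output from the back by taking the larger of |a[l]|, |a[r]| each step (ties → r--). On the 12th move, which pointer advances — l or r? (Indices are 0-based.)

r

l=0 r=19: |-13|<=|24| out[19]=576, r--
l=0 r=18: |-13|<=|23| out[18]=529, r--
l=0 r=17: |-13|<=|22| out[17]=484, r--
l=0 r=16: |-13|<=|21| out[16]=441, r--
l=0 r=15: |-13|<=|20| out[15]=400, r--
l=0 r=14: |-13|<=|19| out[14]=361, r--
l=0 r=13: |-13|<=|18| out[13]=324, r--
l=0 r=12: |-13|<=|17| out[12]=289, r--
l=0 r=11: |-13|<=|15| out[11]=225, r--
l=0 r=10: |-13|<=|13| out[10]=169, r--
l=0 r=9: |-13|>|12| out[9]=169, l++
l=1 r=9: |-3|<=|12| out[8]=144, r--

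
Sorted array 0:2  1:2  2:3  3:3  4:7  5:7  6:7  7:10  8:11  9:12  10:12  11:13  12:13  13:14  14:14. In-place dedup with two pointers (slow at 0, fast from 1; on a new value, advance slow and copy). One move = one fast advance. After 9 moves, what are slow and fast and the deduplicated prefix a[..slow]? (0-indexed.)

slow=5, fast=10, prefix=[2, 3, 7, 10, 11, 12]

slow=0 fast=1: a[fast]=2=a[slow] dup, fast++
slow=0 fast=2: a[fast]=3≠a[slow]=2 write a[1]=3, slow++,fast++
slow=1 fast=3: a[fast]=3=a[slow] dup, fast++
slow=1 fast=4: a[fast]=7≠a[slow]=3 write a[2]=7, slow++,fast++
slow=2 fast=5: a[fast]=7=a[slow] dup, fast++
slow=2 fast=6: a[fast]=7=a[slow] dup, fast++
slow=2 fast=7: a[fast]=10≠a[slow]=7 write a[3]=10, slow++,fast++
slow=3 fast=8: a[fast]=11≠a[slow]=10 write a[4]=11, slow++,fast++
slow=4 fast=9: a[fast]=12≠a[slow]=11 write a[5]=12, slow++,fast++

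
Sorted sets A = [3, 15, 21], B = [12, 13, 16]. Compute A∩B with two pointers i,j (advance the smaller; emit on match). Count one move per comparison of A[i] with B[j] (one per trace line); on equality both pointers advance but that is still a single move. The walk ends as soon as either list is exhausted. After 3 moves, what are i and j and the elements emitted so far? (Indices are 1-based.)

i=1 j=1: 3<12, i++
i=2 j=1: 15>12, j++
i=2 j=2: 15>13, j++

i=2, j=3, emitted=[]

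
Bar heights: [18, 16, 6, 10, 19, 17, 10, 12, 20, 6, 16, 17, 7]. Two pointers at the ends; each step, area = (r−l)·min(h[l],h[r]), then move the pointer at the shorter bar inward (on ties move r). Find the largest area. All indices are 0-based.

l=0 r=12: min(18,7)*12=84 best=84 *, r--
l=0 r=11: min(18,17)*11=187 best=187 *, r--
l=0 r=10: min(18,16)*10=160 best=187, r--
l=0 r=9: min(18,6)*9=54 best=187, r--
l=0 r=8: min(18,20)*8=144 best=187, l++
l=1 r=8: min(16,20)*7=112 best=187, l++
l=2 r=8: min(6,20)*6=36 best=187, l++
l=3 r=8: min(10,20)*5=50 best=187, l++
l=4 r=8: min(19,20)*4=76 best=187, l++
l=5 r=8: min(17,20)*3=51 best=187, l++
l=6 r=8: min(10,20)*2=20 best=187, l++
l=7 r=8: min(12,20)*1=12 best=187, l++

max area = 187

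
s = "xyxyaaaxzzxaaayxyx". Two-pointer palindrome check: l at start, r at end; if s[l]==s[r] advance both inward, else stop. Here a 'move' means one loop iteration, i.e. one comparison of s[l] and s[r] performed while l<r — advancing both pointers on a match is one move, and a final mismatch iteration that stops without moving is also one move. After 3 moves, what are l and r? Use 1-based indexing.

l=4, r=15

l=1 r=18: 'x'=='x', l++,r--
l=2 r=17: 'y'=='y', l++,r--
l=3 r=16: 'x'=='x', l++,r--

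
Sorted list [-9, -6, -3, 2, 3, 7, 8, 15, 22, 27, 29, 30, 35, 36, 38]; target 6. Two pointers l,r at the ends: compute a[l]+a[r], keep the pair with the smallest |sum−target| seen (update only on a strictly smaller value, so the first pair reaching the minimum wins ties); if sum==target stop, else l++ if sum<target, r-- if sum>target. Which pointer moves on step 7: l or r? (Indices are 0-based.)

[0,14] -9+38=29 d=23 * → r--
[0,13] -9+36=27 d=21 * → r--
[0,12] -9+35=26 d=20 * → r--
[0,11] -9+30=21 d=15 * → r--
[0,10] -9+29=20 d=14 * → r--
[0,9] -9+27=18 d=12 * → r--
[0,8] -9+22=13 d=7 * → r--

r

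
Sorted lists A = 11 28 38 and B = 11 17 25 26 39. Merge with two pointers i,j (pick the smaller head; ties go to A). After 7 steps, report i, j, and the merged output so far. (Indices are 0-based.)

i=3, j=4, merged so far=[11, 11, 17, 25, 26, 28, 38]

i=0 j=0: A[i]=11<=B[j]=11 take 11, i++
i=1 j=0: A[i]=28>B[j]=11 take 11, j++
i=1 j=1: A[i]=28>B[j]=17 take 17, j++
i=1 j=2: A[i]=28>B[j]=25 take 25, j++
i=1 j=3: A[i]=28>B[j]=26 take 26, j++
i=1 j=4: A[i]=28<=B[j]=39 take 28, i++
i=2 j=4: A[i]=38<=B[j]=39 take 38, i++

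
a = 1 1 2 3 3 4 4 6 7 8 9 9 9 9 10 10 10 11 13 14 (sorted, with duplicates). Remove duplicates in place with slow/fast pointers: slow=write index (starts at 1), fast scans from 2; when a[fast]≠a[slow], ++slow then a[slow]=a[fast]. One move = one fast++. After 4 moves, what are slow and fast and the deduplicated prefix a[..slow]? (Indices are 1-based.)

(s=1,f=2) a[fast]=1=a[slow] dup → fast++
(s=1,f=3) a[fast]=2≠a[slow]=1 write a[2]=2 → slow++,fast++
(s=2,f=4) a[fast]=3≠a[slow]=2 write a[3]=3 → slow++,fast++
(s=3,f=5) a[fast]=3=a[slow] dup → fast++

slow=3, fast=6, prefix=[1, 2, 3]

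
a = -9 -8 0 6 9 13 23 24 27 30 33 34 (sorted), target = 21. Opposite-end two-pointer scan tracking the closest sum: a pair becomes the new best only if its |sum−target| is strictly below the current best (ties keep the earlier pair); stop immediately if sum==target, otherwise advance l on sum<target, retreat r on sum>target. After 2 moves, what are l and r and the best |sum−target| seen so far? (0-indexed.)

l=0 r=11: -9+34=25 d=4 *, r--
l=0 r=10: -9+33=24 d=3 *, r--

l=0, r=9, best |Δ|=3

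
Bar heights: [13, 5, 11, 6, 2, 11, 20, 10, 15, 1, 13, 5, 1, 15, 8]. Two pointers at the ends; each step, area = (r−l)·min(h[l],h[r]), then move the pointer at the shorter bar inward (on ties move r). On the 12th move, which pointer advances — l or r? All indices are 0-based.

l=0 r=14: min(13,8)*14=112 best=112 *, r--
l=0 r=13: min(13,15)*13=169 best=169 *, l++
l=1 r=13: min(5,15)*12=60 best=169, l++
l=2 r=13: min(11,15)*11=121 best=169, l++
l=3 r=13: min(6,15)*10=60 best=169, l++
l=4 r=13: min(2,15)*9=18 best=169, l++
l=5 r=13: min(11,15)*8=88 best=169, l++
l=6 r=13: min(20,15)*7=105 best=169, r--
l=6 r=12: min(20,1)*6=6 best=169, r--
l=6 r=11: min(20,5)*5=25 best=169, r--
l=6 r=10: min(20,13)*4=52 best=169, r--
l=6 r=9: min(20,1)*3=3 best=169, r--

r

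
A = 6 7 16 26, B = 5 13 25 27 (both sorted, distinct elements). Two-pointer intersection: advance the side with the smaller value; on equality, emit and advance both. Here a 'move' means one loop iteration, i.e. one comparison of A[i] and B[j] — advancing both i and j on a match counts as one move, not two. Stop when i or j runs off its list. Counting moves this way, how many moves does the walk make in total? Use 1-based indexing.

7 moves

[i=1,j=1] 6>5 → j++
[i=1,j=2] 6<13 → i++
[i=2,j=2] 7<13 → i++
[i=3,j=2] 16>13 → j++
[i=3,j=3] 16<25 → i++
[i=4,j=3] 26>25 → j++
[i=4,j=4] 26<27 → i++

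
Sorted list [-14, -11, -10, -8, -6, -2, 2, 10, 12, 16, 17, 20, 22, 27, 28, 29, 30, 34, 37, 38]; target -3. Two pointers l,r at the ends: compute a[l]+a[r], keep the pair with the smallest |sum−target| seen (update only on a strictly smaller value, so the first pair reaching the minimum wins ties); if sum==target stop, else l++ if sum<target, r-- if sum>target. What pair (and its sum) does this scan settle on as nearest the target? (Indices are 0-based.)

pair (-14, 12) with sum -2 (|Δ|=1)

[0,19] -14+38=24 d=27 * → r--
[0,18] -14+37=23 d=26 * → r--
[0,17] -14+34=20 d=23 * → r--
[0,16] -14+30=16 d=19 * → r--
[0,15] -14+29=15 d=18 * → r--
[0,14] -14+28=14 d=17 * → r--
[0,13] -14+27=13 d=16 * → r--
[0,12] -14+22=8 d=11 * → r--
[0,11] -14+20=6 d=9 * → r--
[0,10] -14+17=3 d=6 * → r--
[0,9] -14+16=2 d=5 * → r--
[0,8] -14+12=-2 d=1 * → r--
[0,7] -14+10=-4 d=1 → l++
[1,7] -11+10=-1 d=2 → r--
[1,6] -11+2=-9 d=6 → l++
[2,6] -10+2=-8 d=5 → l++
[3,6] -8+2=-6 d=3 → l++
[4,6] -6+2=-4 d=1 → l++
[5,6] -2+2=0 d=3 → r--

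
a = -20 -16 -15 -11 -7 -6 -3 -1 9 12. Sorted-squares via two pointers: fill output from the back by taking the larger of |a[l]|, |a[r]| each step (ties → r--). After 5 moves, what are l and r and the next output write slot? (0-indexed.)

l=4, r=8, next write slot=4

[0,9] |-20|>|12| out[9]=400 → l++
[1,9] |-16|>|12| out[8]=256 → l++
[2,9] |-15|>|12| out[7]=225 → l++
[3,9] |-11|<=|12| out[6]=144 → r--
[3,8] |-11|>|9| out[5]=121 → l++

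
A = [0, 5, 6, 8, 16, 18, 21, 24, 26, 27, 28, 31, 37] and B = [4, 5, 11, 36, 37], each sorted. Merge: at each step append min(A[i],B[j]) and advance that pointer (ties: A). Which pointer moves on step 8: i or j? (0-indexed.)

i

i=0 j=0: A[i]=0<=B[j]=4 take 0, i++
i=1 j=0: A[i]=5>B[j]=4 take 4, j++
i=1 j=1: A[i]=5<=B[j]=5 take 5, i++
i=2 j=1: A[i]=6>B[j]=5 take 5, j++
i=2 j=2: A[i]=6<=B[j]=11 take 6, i++
i=3 j=2: A[i]=8<=B[j]=11 take 8, i++
i=4 j=2: A[i]=16>B[j]=11 take 11, j++
i=4 j=3: A[i]=16<=B[j]=36 take 16, i++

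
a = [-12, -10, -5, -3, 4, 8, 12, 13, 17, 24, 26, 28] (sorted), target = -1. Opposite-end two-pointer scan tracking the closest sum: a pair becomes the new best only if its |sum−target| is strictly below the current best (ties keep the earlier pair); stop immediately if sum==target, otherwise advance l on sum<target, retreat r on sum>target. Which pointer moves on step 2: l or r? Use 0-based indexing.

r

l=0 r=11: -12+28=16 d=17 *, r--
l=0 r=10: -12+26=14 d=15 *, r--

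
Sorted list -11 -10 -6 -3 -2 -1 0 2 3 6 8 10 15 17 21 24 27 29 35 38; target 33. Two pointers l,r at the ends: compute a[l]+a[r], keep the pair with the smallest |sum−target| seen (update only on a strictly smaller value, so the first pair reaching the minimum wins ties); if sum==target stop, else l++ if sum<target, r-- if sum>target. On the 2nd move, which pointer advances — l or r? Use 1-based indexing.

l

[1,20] -11+38=27 d=6 * → l++
[2,20] -10+38=28 d=5 * → l++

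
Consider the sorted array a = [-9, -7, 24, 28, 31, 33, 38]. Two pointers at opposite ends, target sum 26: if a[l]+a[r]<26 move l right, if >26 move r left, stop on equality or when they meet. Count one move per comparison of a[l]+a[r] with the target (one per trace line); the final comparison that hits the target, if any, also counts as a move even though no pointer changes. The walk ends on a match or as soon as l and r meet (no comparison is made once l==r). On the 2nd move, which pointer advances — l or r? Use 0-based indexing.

l

l=0 r=6: -9+38=29 >26, r--
l=0 r=5: -9+33=24 <26, l++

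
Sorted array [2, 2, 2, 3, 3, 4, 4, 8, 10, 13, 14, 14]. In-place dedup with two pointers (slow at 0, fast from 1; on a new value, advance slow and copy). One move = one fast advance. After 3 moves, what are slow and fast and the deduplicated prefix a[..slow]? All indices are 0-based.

slow=1, fast=4, prefix=[2, 3]

(s=0,f=1) a[fast]=2=a[slow] dup → fast++
(s=0,f=2) a[fast]=2=a[slow] dup → fast++
(s=0,f=3) a[fast]=3≠a[slow]=2 write a[1]=3 → slow++,fast++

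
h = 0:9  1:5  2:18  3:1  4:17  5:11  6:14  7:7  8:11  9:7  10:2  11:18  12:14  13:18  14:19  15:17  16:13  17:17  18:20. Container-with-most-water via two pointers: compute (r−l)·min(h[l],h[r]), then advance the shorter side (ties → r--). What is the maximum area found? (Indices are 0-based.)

max area = 288

[0,18] min(9,20)*18=162 best=162 * → l++
[1,18] min(5,20)*17=85 best=162 → l++
[2,18] min(18,20)*16=288 best=288 * → l++
[3,18] min(1,20)*15=15 best=288 → l++
[4,18] min(17,20)*14=238 best=288 → l++
[5,18] min(11,20)*13=143 best=288 → l++
[6,18] min(14,20)*12=168 best=288 → l++
[7,18] min(7,20)*11=77 best=288 → l++
[8,18] min(11,20)*10=110 best=288 → l++
[9,18] min(7,20)*9=63 best=288 → l++
[10,18] min(2,20)*8=16 best=288 → l++
[11,18] min(18,20)*7=126 best=288 → l++
[12,18] min(14,20)*6=84 best=288 → l++
[13,18] min(18,20)*5=90 best=288 → l++
[14,18] min(19,20)*4=76 best=288 → l++
[15,18] min(17,20)*3=51 best=288 → l++
[16,18] min(13,20)*2=26 best=288 → l++
[17,18] min(17,20)*1=17 best=288 → l++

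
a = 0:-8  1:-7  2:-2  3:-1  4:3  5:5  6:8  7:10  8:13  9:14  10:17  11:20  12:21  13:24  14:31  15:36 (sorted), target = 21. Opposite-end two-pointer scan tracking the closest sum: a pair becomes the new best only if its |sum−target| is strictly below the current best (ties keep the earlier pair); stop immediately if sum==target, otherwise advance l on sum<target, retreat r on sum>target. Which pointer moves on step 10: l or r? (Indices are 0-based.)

l

l=0 r=15: -8+36=28 d=7 *, r--
l=0 r=14: -8+31=23 d=2 *, r--
l=0 r=13: -8+24=16 d=5, l++
l=1 r=13: -7+24=17 d=4, l++
l=2 r=13: -2+24=22 d=1 *, r--
l=2 r=12: -2+21=19 d=2, l++
l=3 r=12: -1+21=20 d=1, l++
l=4 r=12: 3+21=24 d=3, r--
l=4 r=11: 3+20=23 d=2, r--
l=4 r=10: 3+17=20 d=1, l++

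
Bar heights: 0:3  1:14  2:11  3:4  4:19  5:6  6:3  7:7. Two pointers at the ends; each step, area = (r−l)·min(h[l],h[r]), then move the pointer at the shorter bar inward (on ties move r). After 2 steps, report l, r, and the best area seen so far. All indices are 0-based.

l=0 r=7: min(3,7)*7=21 best=21 *, l++
l=1 r=7: min(14,7)*6=42 best=42 *, r--

l=1, r=6, best area=42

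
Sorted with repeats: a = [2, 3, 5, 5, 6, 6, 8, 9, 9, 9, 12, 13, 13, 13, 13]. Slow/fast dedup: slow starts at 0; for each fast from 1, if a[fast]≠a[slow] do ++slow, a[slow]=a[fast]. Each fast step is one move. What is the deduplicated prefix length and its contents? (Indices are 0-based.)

slow=0 fast=1: a[fast]=3≠a[slow]=2 write a[1]=3, slow++,fast++
slow=1 fast=2: a[fast]=5≠a[slow]=3 write a[2]=5, slow++,fast++
slow=2 fast=3: a[fast]=5=a[slow] dup, fast++
slow=2 fast=4: a[fast]=6≠a[slow]=5 write a[3]=6, slow++,fast++
slow=3 fast=5: a[fast]=6=a[slow] dup, fast++
slow=3 fast=6: a[fast]=8≠a[slow]=6 write a[4]=8, slow++,fast++
slow=4 fast=7: a[fast]=9≠a[slow]=8 write a[5]=9, slow++,fast++
slow=5 fast=8: a[fast]=9=a[slow] dup, fast++
slow=5 fast=9: a[fast]=9=a[slow] dup, fast++
slow=5 fast=10: a[fast]=12≠a[slow]=9 write a[6]=12, slow++,fast++
slow=6 fast=11: a[fast]=13≠a[slow]=12 write a[7]=13, slow++,fast++
slow=7 fast=12: a[fast]=13=a[slow] dup, fast++
slow=7 fast=13: a[fast]=13=a[slow] dup, fast++
slow=7 fast=14: a[fast]=13=a[slow] dup, fast++

length 8; prefix = [2, 3, 5, 6, 8, 9, 12, 13]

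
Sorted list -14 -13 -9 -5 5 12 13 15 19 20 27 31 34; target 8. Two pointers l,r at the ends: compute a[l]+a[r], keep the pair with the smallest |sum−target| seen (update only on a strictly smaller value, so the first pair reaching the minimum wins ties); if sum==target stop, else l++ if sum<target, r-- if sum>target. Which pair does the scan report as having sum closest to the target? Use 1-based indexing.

l=1 r=13: -14+34=20 d=12 *, r--
l=1 r=12: -14+31=17 d=9 *, r--
l=1 r=11: -14+27=13 d=5 *, r--
l=1 r=10: -14+20=6 d=2 *, l++
l=2 r=10: -13+20=7 d=1 *, l++
l=3 r=10: -9+20=11 d=3, r--
l=3 r=9: -9+19=10 d=2, r--
l=3 r=8: -9+15=6 d=2, l++
l=4 r=8: -5+15=10 d=2, r--
l=4 r=7: -5+13=8 d=0 *, stop

pair (-5, 13) with sum 8 (|Δ|=0)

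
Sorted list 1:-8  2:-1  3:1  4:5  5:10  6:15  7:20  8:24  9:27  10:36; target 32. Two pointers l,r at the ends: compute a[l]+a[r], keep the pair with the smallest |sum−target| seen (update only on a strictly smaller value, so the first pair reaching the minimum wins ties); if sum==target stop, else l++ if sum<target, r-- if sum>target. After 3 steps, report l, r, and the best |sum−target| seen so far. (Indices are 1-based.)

l=3, r=9, best |Δ|=3

[1,10] -8+36=28 d=4 * → l++
[2,10] -1+36=35 d=3 * → r--
[2,9] -1+27=26 d=6 → l++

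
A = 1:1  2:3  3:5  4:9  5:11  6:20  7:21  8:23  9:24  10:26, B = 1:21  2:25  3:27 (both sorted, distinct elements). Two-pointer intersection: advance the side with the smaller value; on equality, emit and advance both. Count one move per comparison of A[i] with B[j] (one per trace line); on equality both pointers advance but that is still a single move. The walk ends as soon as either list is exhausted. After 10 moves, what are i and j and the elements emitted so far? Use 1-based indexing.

i=10, j=3, emitted=[21]

i=1 j=1: 1<21, i++
i=2 j=1: 3<21, i++
i=3 j=1: 5<21, i++
i=4 j=1: 9<21, i++
i=5 j=1: 11<21, i++
i=6 j=1: 20<21, i++
i=7 j=1: 21==21 emit, i++,j++
i=8 j=2: 23<25, i++
i=9 j=2: 24<25, i++
i=10 j=2: 26>25, j++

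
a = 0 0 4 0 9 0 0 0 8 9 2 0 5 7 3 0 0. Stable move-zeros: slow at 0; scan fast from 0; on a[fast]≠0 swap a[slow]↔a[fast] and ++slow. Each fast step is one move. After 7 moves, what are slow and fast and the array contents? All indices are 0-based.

(s=0,f=0) a[fast]=0 → fast++
(s=0,f=1) a[fast]=0 → fast++
(s=0,f=2) a[fast]=4≠0 swap→a[0]=4 → slow++,fast++
(s=1,f=3) a[fast]=0 → fast++
(s=1,f=4) a[fast]=9≠0 swap→a[1]=9 → slow++,fast++
(s=2,f=5) a[fast]=0 → fast++
(s=2,f=6) a[fast]=0 → fast++

slow=2, fast=7, a=[4, 9, 0, 0, 0, 0, 0, 0, 8, 9, 2, 0, 5, 7, 3, 0, 0]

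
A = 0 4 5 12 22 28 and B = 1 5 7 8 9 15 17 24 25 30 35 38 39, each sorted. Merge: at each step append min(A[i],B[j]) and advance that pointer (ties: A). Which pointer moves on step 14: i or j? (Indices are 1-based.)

[i=1,j=1] A[i]=0<=B[j]=1 take 0 → i++
[i=2,j=1] A[i]=4>B[j]=1 take 1 → j++
[i=2,j=2] A[i]=4<=B[j]=5 take 4 → i++
[i=3,j=2] A[i]=5<=B[j]=5 take 5 → i++
[i=4,j=2] A[i]=12>B[j]=5 take 5 → j++
[i=4,j=3] A[i]=12>B[j]=7 take 7 → j++
[i=4,j=4] A[i]=12>B[j]=8 take 8 → j++
[i=4,j=5] A[i]=12>B[j]=9 take 9 → j++
[i=4,j=6] A[i]=12<=B[j]=15 take 12 → i++
[i=5,j=6] A[i]=22>B[j]=15 take 15 → j++
[i=5,j=7] A[i]=22>B[j]=17 take 17 → j++
[i=5,j=8] A[i]=22<=B[j]=24 take 22 → i++
[i=6,j=8] A[i]=28>B[j]=24 take 24 → j++
[i=6,j=9] A[i]=28>B[j]=25 take 25 → j++

j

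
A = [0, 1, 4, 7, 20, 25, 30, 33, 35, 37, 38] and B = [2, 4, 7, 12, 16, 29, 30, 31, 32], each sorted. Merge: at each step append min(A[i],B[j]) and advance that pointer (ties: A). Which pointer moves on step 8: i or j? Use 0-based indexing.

[i=0,j=0] A[i]=0<=B[j]=2 take 0 → i++
[i=1,j=0] A[i]=1<=B[j]=2 take 1 → i++
[i=2,j=0] A[i]=4>B[j]=2 take 2 → j++
[i=2,j=1] A[i]=4<=B[j]=4 take 4 → i++
[i=3,j=1] A[i]=7>B[j]=4 take 4 → j++
[i=3,j=2] A[i]=7<=B[j]=7 take 7 → i++
[i=4,j=2] A[i]=20>B[j]=7 take 7 → j++
[i=4,j=3] A[i]=20>B[j]=12 take 12 → j++

j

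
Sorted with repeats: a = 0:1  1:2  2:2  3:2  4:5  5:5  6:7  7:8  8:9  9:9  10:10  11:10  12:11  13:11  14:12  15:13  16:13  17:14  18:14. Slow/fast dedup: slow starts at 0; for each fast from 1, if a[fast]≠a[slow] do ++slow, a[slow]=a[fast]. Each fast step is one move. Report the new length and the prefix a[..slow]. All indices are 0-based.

slow=0 fast=1: a[fast]=2≠a[slow]=1 write a[1]=2, slow++,fast++
slow=1 fast=2: a[fast]=2=a[slow] dup, fast++
slow=1 fast=3: a[fast]=2=a[slow] dup, fast++
slow=1 fast=4: a[fast]=5≠a[slow]=2 write a[2]=5, slow++,fast++
slow=2 fast=5: a[fast]=5=a[slow] dup, fast++
slow=2 fast=6: a[fast]=7≠a[slow]=5 write a[3]=7, slow++,fast++
slow=3 fast=7: a[fast]=8≠a[slow]=7 write a[4]=8, slow++,fast++
slow=4 fast=8: a[fast]=9≠a[slow]=8 write a[5]=9, slow++,fast++
slow=5 fast=9: a[fast]=9=a[slow] dup, fast++
slow=5 fast=10: a[fast]=10≠a[slow]=9 write a[6]=10, slow++,fast++
slow=6 fast=11: a[fast]=10=a[slow] dup, fast++
slow=6 fast=12: a[fast]=11≠a[slow]=10 write a[7]=11, slow++,fast++
slow=7 fast=13: a[fast]=11=a[slow] dup, fast++
slow=7 fast=14: a[fast]=12≠a[slow]=11 write a[8]=12, slow++,fast++
slow=8 fast=15: a[fast]=13≠a[slow]=12 write a[9]=13, slow++,fast++
slow=9 fast=16: a[fast]=13=a[slow] dup, fast++
slow=9 fast=17: a[fast]=14≠a[slow]=13 write a[10]=14, slow++,fast++
slow=10 fast=18: a[fast]=14=a[slow] dup, fast++

length 11; prefix = [1, 2, 5, 7, 8, 9, 10, 11, 12, 13, 14]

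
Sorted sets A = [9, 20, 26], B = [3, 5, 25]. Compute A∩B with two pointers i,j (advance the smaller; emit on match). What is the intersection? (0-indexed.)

intersection = []

i=0 j=0: 9>3, j++
i=0 j=1: 9>5, j++
i=0 j=2: 9<25, i++
i=1 j=2: 20<25, i++
i=2 j=2: 26>25, j++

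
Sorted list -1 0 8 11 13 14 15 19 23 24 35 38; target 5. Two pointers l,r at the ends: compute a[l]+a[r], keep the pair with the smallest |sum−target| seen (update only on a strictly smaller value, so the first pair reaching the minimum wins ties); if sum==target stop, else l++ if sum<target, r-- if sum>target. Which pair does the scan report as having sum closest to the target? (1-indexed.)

[1,12] -1+38=37 d=32 * → r--
[1,11] -1+35=34 d=29 * → r--
[1,10] -1+24=23 d=18 * → r--
[1,9] -1+23=22 d=17 * → r--
[1,8] -1+19=18 d=13 * → r--
[1,7] -1+15=14 d=9 * → r--
[1,6] -1+14=13 d=8 * → r--
[1,5] -1+13=12 d=7 * → r--
[1,4] -1+11=10 d=5 * → r--
[1,3] -1+8=7 d=2 * → r--
[1,2] -1+0=-1 d=6 → l++

pair (-1, 8) with sum 7 (|Δ|=2)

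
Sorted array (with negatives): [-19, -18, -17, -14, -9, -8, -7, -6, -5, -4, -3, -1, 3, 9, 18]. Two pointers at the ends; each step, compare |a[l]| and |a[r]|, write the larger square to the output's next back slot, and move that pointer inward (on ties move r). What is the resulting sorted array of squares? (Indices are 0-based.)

[1, 9, 9, 16, 25, 36, 49, 64, 81, 81, 196, 289, 324, 324, 361]

l=0 r=14: |-19|>|18| out[14]=361, l++
l=1 r=14: |-18|<=|18| out[13]=324, r--
l=1 r=13: |-18|>|9| out[12]=324, l++
l=2 r=13: |-17|>|9| out[11]=289, l++
l=3 r=13: |-14|>|9| out[10]=196, l++
l=4 r=13: |-9|<=|9| out[9]=81, r--
l=4 r=12: |-9|>|3| out[8]=81, l++
l=5 r=12: |-8|>|3| out[7]=64, l++
l=6 r=12: |-7|>|3| out[6]=49, l++
l=7 r=12: |-6|>|3| out[5]=36, l++
l=8 r=12: |-5|>|3| out[4]=25, l++
l=9 r=12: |-4|>|3| out[3]=16, l++
l=10 r=12: |-3|<=|3| out[2]=9, r--
l=10 r=11: |-3|>|-1| out[1]=9, l++
l=11 r=11: |-1|<=|-1| out[0]=1, r--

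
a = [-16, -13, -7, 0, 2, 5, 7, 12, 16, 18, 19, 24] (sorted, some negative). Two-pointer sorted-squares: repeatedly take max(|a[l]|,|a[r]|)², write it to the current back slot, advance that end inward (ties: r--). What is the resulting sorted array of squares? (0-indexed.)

[0,11] |-16|<=|24| out[11]=576 → r--
[0,10] |-16|<=|19| out[10]=361 → r--
[0,9] |-16|<=|18| out[9]=324 → r--
[0,8] |-16|<=|16| out[8]=256 → r--
[0,7] |-16|>|12| out[7]=256 → l++
[1,7] |-13|>|12| out[6]=169 → l++
[2,7] |-7|<=|12| out[5]=144 → r--
[2,6] |-7|<=|7| out[4]=49 → r--
[2,5] |-7|>|5| out[3]=49 → l++
[3,5] |0|<=|5| out[2]=25 → r--
[3,4] |0|<=|2| out[1]=4 → r--
[3,3] |0|<=|0| out[0]=0 → r--

[0, 4, 25, 49, 49, 144, 169, 256, 256, 324, 361, 576]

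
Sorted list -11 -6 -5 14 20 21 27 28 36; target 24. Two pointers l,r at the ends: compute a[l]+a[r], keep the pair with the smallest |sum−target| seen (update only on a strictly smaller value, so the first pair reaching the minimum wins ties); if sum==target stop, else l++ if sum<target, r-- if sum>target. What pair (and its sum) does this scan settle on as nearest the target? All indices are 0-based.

l=0 r=8: -11+36=25 d=1 *, r--
l=0 r=7: -11+28=17 d=7, l++
l=1 r=7: -6+28=22 d=2, l++
l=2 r=7: -5+28=23 d=1, l++
l=3 r=7: 14+28=42 d=18, r--
l=3 r=6: 14+27=41 d=17, r--
l=3 r=5: 14+21=35 d=11, r--
l=3 r=4: 14+20=34 d=10, r--

pair (-11, 36) with sum 25 (|Δ|=1)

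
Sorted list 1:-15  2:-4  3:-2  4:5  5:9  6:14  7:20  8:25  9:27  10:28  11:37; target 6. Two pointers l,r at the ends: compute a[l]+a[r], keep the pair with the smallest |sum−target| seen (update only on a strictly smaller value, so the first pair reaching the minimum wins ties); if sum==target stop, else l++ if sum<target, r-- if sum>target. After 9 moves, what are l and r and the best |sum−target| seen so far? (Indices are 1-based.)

l=3, r=4, best |Δ|=1

[1,11] -15+37=22 d=16 * → r--
[1,10] -15+28=13 d=7 * → r--
[1,9] -15+27=12 d=6 * → r--
[1,8] -15+25=10 d=4 * → r--
[1,7] -15+20=5 d=1 * → l++
[2,7] -4+20=16 d=10 → r--
[2,6] -4+14=10 d=4 → r--
[2,5] -4+9=5 d=1 → l++
[3,5] -2+9=7 d=1 → r--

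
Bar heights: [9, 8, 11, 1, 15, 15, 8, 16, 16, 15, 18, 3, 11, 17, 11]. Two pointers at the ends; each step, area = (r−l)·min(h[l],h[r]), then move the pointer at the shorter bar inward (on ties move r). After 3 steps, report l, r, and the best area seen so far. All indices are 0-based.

[0,14] min(9,11)*14=126 best=126 * → l++
[1,14] min(8,11)*13=104 best=126 → l++
[2,14] min(11,11)*12=132 best=132 * → r--

l=2, r=13, best area=132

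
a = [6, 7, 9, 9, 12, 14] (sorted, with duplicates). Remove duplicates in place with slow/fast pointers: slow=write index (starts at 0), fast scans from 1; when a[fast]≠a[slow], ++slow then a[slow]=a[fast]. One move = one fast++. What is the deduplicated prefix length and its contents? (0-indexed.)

length 5; prefix = [6, 7, 9, 12, 14]

slow=0 fast=1: a[fast]=7≠a[slow]=6 write a[1]=7, slow++,fast++
slow=1 fast=2: a[fast]=9≠a[slow]=7 write a[2]=9, slow++,fast++
slow=2 fast=3: a[fast]=9=a[slow] dup, fast++
slow=2 fast=4: a[fast]=12≠a[slow]=9 write a[3]=12, slow++,fast++
slow=3 fast=5: a[fast]=14≠a[slow]=12 write a[4]=14, slow++,fast++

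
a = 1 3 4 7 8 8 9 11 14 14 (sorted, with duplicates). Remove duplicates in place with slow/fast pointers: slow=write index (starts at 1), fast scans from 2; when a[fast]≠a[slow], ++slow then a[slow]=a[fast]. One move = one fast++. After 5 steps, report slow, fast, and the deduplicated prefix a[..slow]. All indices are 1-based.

slow=1 fast=2: a[fast]=3≠a[slow]=1 write a[2]=3, slow++,fast++
slow=2 fast=3: a[fast]=4≠a[slow]=3 write a[3]=4, slow++,fast++
slow=3 fast=4: a[fast]=7≠a[slow]=4 write a[4]=7, slow++,fast++
slow=4 fast=5: a[fast]=8≠a[slow]=7 write a[5]=8, slow++,fast++
slow=5 fast=6: a[fast]=8=a[slow] dup, fast++

slow=5, fast=7, prefix=[1, 3, 4, 7, 8]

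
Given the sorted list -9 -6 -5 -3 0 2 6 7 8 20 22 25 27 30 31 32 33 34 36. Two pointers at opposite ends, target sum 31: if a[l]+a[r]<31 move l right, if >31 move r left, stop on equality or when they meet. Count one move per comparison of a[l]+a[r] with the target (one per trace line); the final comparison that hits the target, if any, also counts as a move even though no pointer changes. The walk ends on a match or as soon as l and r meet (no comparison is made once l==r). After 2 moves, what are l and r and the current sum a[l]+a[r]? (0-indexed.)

l=2, r=18, sum=31

l=0 r=18: -9+36=27 <31, l++
l=1 r=18: -6+36=30 <31, l++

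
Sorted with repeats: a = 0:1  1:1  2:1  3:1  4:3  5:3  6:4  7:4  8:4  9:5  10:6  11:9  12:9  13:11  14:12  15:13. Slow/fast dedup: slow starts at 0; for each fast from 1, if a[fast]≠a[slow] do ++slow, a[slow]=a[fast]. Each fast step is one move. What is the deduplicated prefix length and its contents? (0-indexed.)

length 9; prefix = [1, 3, 4, 5, 6, 9, 11, 12, 13]

slow=0 fast=1: a[fast]=1=a[slow] dup, fast++
slow=0 fast=2: a[fast]=1=a[slow] dup, fast++
slow=0 fast=3: a[fast]=1=a[slow] dup, fast++
slow=0 fast=4: a[fast]=3≠a[slow]=1 write a[1]=3, slow++,fast++
slow=1 fast=5: a[fast]=3=a[slow] dup, fast++
slow=1 fast=6: a[fast]=4≠a[slow]=3 write a[2]=4, slow++,fast++
slow=2 fast=7: a[fast]=4=a[slow] dup, fast++
slow=2 fast=8: a[fast]=4=a[slow] dup, fast++
slow=2 fast=9: a[fast]=5≠a[slow]=4 write a[3]=5, slow++,fast++
slow=3 fast=10: a[fast]=6≠a[slow]=5 write a[4]=6, slow++,fast++
slow=4 fast=11: a[fast]=9≠a[slow]=6 write a[5]=9, slow++,fast++
slow=5 fast=12: a[fast]=9=a[slow] dup, fast++
slow=5 fast=13: a[fast]=11≠a[slow]=9 write a[6]=11, slow++,fast++
slow=6 fast=14: a[fast]=12≠a[slow]=11 write a[7]=12, slow++,fast++
slow=7 fast=15: a[fast]=13≠a[slow]=12 write a[8]=13, slow++,fast++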